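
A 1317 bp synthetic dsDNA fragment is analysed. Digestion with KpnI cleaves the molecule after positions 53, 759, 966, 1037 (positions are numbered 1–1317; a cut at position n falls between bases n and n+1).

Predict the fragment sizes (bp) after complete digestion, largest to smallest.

Linear molecule, 4 cuts → 5 fragments:
  53 − 0 = 53 bp
  759 − 53 = 706 bp
  966 − 759 = 207 bp
  1037 − 966 = 71 bp
  1317 − 1037 = 280 bp
Sorted largest to smallest: 706, 280, 207, 71, 53 bp.

706, 280, 207, 71, 53 bp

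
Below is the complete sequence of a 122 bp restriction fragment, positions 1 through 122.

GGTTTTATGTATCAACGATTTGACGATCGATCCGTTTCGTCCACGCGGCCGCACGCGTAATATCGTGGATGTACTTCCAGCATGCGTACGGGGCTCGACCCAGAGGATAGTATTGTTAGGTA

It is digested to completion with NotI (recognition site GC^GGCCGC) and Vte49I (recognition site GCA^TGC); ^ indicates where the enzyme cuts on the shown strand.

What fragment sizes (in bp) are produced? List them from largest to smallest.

46, 40, 36 bp

The NotI site (GCGGCCGC) starts at position 45.
NotI cuts after base 2 of each site, so after position 46.
The Vte49I site (GCATGC) starts at position 80.
Vte49I cuts after base 3 of each site, so after position 82.
Combined cut positions: 46, 82.
Linear molecule, 2 cuts → 3 fragments:
  1–46 → 46 bp
  47–82 → 36 bp
  83–122 → 40 bp
Sorted largest to smallest: 46, 40, 36 bp.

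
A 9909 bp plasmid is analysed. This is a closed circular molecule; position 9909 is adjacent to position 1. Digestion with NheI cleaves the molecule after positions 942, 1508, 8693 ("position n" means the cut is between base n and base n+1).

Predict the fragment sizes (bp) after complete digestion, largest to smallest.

7185, 2158, 566 bp

Circular molecule, 3 cuts → 3 fragments:
  1508 − 942 = 566 bp
  8693 − 1508 = 7185 bp
  wrap: 9909 − 8693 + 942 = 2158 bp
Sorted largest to smallest: 7185, 2158, 566 bp.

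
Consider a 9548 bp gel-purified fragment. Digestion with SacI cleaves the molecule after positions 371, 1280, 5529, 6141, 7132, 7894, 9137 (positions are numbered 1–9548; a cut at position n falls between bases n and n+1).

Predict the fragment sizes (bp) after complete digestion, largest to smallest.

Linear molecule, 7 cuts → 8 fragments:
  371 − 0 = 371 bp
  1280 − 371 = 909 bp
  5529 − 1280 = 4249 bp
  6141 − 5529 = 612 bp
  7132 − 6141 = 991 bp
  7894 − 7132 = 762 bp
  9137 − 7894 = 1243 bp
  9548 − 9137 = 411 bp
Sorted largest to smallest: 4249, 1243, 991, 909, 762, 612, 411, 371 bp.

4249, 1243, 991, 909, 762, 612, 411, 371 bp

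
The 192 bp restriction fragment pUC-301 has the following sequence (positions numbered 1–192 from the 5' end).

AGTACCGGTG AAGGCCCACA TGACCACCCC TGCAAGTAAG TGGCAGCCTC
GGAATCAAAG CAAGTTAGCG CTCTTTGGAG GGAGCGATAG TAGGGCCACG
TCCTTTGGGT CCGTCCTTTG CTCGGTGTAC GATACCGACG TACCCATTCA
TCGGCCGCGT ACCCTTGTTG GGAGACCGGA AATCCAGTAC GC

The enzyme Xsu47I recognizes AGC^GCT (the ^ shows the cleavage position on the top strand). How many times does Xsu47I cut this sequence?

AGCGCT occurs starting at position 67.
Xsu47I cuts at 1 site.

1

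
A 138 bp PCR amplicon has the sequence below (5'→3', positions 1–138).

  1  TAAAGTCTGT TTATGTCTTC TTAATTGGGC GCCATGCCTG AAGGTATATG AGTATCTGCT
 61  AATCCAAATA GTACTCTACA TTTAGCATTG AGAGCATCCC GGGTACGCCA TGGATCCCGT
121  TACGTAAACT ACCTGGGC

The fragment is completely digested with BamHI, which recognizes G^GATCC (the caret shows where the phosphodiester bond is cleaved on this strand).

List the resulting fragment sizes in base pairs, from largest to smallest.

112, 26 bp

The BamHI site (GGATCC) starts at position 112.
BamHI cuts after the first base of each site, so after position 112.
Linear molecule, 1 cut → 2 fragments:
  1–112 → 112 bp
  113–138 → 26 bp
Sorted largest to smallest: 112, 26 bp.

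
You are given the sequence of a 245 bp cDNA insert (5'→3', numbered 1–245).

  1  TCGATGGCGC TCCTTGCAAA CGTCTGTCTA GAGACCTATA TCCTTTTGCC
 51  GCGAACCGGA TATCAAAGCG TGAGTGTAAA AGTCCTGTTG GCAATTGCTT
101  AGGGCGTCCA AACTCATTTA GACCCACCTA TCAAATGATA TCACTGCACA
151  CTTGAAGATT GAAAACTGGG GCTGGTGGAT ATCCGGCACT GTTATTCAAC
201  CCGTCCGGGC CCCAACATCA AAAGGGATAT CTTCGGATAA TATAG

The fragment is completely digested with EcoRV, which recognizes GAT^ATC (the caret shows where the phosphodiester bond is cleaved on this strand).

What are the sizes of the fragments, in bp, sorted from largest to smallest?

EcoRV sites (GATATC) start at positions 59, 137, 178, 226.
EcoRV cuts after base 3 of each site, so after positions 61, 139, 180, 228.
Linear molecule, 4 cuts → 5 fragments:
  1–61 → 61 bp
  62–139 → 78 bp
  140–180 → 41 bp
  181–228 → 48 bp
  229–245 → 17 bp
Sorted largest to smallest: 78, 61, 48, 41, 17 bp.

78, 61, 48, 41, 17 bp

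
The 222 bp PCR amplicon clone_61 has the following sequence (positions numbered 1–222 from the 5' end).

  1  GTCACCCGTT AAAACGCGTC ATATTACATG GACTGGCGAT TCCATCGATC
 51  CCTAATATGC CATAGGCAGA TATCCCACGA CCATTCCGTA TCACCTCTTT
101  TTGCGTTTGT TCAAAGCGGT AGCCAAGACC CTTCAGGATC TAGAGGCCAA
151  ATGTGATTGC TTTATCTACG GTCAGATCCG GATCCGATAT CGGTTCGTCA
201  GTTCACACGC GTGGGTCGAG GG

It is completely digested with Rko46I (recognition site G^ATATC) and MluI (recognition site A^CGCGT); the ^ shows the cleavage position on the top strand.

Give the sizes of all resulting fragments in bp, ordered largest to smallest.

117, 55, 21, 15, 14 bp

Rko46I sites (GATATC) start at positions 69, 186.
Rko46I cuts after the first base of each site, so after positions 69, 186.
MluI sites (ACGCGT) start at positions 14, 207.
MluI cuts after the first base of each site, so after positions 14, 207.
Combined cut positions: 14, 69, 186, 207.
Linear molecule, 4 cuts → 5 fragments:
  1–14 → 14 bp
  15–69 → 55 bp
  70–186 → 117 bp
  187–207 → 21 bp
  208–222 → 15 bp
Sorted largest to smallest: 117, 55, 21, 15, 14 bp.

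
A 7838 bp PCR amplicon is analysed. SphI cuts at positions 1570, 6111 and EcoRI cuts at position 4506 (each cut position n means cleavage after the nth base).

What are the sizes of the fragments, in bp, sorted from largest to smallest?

Combined cut positions (sorted): 1570, 4506, 6111.
Linear molecule, 3 cuts → 4 fragments:
  1570 − 0 = 1570 bp
  4506 − 1570 = 2936 bp
  6111 − 4506 = 1605 bp
  7838 − 6111 = 1727 bp
Sorted largest to smallest: 2936, 1727, 1605, 1570 bp.

2936, 1727, 1605, 1570 bp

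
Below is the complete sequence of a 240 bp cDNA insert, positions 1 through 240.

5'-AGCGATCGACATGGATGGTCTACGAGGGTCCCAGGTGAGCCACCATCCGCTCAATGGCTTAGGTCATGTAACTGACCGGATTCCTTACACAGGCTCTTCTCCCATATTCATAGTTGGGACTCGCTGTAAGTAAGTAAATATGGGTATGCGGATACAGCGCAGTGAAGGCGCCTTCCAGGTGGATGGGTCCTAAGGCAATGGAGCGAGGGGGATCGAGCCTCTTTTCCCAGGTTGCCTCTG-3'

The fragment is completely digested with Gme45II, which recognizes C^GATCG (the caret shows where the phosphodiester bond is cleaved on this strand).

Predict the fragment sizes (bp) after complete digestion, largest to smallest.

237, 3 bp

The Gme45II site (CGATCG) starts at position 3.
Gme45II cuts after the first base of each site, so after position 3.
Linear molecule, 1 cut → 2 fragments:
  1–3 → 3 bp
  4–240 → 237 bp
Sorted largest to smallest: 237, 3 bp.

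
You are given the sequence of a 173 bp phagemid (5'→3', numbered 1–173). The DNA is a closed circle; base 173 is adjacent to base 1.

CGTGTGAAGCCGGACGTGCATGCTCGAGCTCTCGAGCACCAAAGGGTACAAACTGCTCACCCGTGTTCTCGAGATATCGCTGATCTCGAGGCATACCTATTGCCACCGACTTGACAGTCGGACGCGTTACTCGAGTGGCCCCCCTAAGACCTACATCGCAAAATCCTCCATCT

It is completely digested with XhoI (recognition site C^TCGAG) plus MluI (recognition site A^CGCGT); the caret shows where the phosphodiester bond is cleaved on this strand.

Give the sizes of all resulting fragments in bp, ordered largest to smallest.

XhoI sites (CTCGAG) start at positions 23, 31, 68, 85, 130.
XhoI cuts after the first base of each site, so after positions 23, 31, 68, 85, 130.
The MluI site (ACGCGT) starts at position 122.
MluI cuts after the first base of each site, so after position 122.
Combined cut positions: 23, 31, 68, 85, 122, 130.
Circular molecule, 6 cuts → 6 fragments:
  24–31 → 8 bp
  32–68 → 37 bp
  69–85 → 17 bp
  86–122 → 37 bp
  123–130 → 8 bp
  131–173 then 1–23 → 43 + 23 = 66 bp
Sorted largest to smallest: 66, 37, 37, 17, 8, 8 bp.

66, 37, 37, 17, 8, 8 bp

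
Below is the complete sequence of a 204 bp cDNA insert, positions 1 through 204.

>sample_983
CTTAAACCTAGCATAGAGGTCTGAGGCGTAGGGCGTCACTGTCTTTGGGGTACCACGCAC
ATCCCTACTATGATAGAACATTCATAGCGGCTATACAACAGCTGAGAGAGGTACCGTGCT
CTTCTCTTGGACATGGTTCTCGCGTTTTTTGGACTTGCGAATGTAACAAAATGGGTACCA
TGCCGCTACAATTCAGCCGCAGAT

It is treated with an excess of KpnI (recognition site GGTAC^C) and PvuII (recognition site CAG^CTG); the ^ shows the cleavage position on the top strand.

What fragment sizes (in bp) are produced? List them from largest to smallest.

KpnI sites (GGTACC) start at positions 49, 110, 174.
KpnI cuts after base 5 of each site (before the last base), so after positions 53, 114, 178.
The PvuII site (CAGCTG) starts at position 99.
PvuII cuts after base 3 of each site, so after position 101.
Combined cut positions: 53, 101, 114, 178.
Linear molecule, 4 cuts → 5 fragments:
  1–53 → 53 bp
  54–101 → 48 bp
  102–114 → 13 bp
  115–178 → 64 bp
  179–204 → 26 bp
Sorted largest to smallest: 64, 53, 48, 26, 13 bp.

64, 53, 48, 26, 13 bp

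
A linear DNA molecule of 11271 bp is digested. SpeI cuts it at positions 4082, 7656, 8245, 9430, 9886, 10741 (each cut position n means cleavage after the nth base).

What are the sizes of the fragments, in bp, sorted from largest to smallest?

4082, 3574, 1185, 855, 589, 530, 456 bp

Linear molecule, 6 cuts → 7 fragments:
  4082 − 0 = 4082 bp
  7656 − 4082 = 3574 bp
  8245 − 7656 = 589 bp
  9430 − 8245 = 1185 bp
  9886 − 9430 = 456 bp
  10741 − 9886 = 855 bp
  11271 − 10741 = 530 bp
Sorted largest to smallest: 4082, 3574, 1185, 855, 589, 530, 456 bp.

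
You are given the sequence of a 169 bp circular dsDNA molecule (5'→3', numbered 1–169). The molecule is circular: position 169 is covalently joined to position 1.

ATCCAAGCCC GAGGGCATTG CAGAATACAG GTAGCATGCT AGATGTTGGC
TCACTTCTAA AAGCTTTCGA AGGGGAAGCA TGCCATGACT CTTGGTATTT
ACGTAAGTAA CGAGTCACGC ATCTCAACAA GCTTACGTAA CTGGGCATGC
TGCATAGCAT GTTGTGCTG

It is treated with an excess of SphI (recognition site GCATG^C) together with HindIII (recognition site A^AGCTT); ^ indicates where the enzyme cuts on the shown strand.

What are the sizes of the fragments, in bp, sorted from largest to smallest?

SphI sites (GCATGC) start at positions 34, 78, 145.
SphI cuts after base 5 of each site (before the last base), so after positions 38, 82, 149.
HindIII sites (AAGCTT) start at positions 61, 129.
HindIII cuts after the first base of each site, so after positions 61, 129.
Combined cut positions: 38, 61, 82, 129, 149.
Circular molecule, 5 cuts → 5 fragments:
  39–61 → 23 bp
  62–82 → 21 bp
  83–129 → 47 bp
  130–149 → 20 bp
  150–169 then 1–38 → 20 + 38 = 58 bp
Sorted largest to smallest: 58, 47, 23, 21, 20 bp.

58, 47, 23, 21, 20 bp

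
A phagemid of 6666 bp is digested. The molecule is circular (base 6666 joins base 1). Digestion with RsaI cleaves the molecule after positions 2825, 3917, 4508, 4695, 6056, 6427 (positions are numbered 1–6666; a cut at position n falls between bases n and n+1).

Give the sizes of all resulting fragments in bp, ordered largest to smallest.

3064, 1361, 1092, 591, 371, 187 bp

Circular molecule, 6 cuts → 6 fragments:
  3917 − 2825 = 1092 bp
  4508 − 3917 = 591 bp
  4695 − 4508 = 187 bp
  6056 − 4695 = 1361 bp
  6427 − 6056 = 371 bp
  wrap: 6666 − 6427 + 2825 = 3064 bp
Sorted largest to smallest: 3064, 1361, 1092, 591, 371, 187 bp.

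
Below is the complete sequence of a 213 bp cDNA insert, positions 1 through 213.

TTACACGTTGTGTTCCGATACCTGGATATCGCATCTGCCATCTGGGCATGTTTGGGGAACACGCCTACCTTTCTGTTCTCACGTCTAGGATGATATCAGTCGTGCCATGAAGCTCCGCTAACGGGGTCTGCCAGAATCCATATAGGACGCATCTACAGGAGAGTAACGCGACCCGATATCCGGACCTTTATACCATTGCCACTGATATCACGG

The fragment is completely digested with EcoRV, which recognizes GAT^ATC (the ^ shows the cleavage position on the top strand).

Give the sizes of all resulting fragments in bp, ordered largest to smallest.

EcoRV sites (GATATC) start at positions 25, 92, 175, 204.
EcoRV cuts after base 3 of each site, so after positions 27, 94, 177, 206.
Linear molecule, 4 cuts → 5 fragments:
  1–27 → 27 bp
  28–94 → 67 bp
  95–177 → 83 bp
  178–206 → 29 bp
  207–213 → 7 bp
Sorted largest to smallest: 83, 67, 29, 27, 7 bp.

83, 67, 29, 27, 7 bp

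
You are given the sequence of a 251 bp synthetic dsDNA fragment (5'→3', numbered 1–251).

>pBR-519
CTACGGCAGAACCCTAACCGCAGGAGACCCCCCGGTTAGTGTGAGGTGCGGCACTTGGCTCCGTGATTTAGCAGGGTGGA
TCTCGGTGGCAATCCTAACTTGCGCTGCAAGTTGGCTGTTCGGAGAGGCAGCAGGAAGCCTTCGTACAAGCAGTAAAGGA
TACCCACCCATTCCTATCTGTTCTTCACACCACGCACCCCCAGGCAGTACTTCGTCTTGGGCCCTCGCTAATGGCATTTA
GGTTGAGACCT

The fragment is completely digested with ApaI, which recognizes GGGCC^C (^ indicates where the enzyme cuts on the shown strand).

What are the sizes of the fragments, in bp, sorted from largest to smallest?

The ApaI site (GGGCCC) starts at position 219.
ApaI cuts after base 5 of each site (before the last base), so after position 223.
Linear molecule, 1 cut → 2 fragments:
  1–223 → 223 bp
  224–251 → 28 bp
Sorted largest to smallest: 223, 28 bp.

223, 28 bp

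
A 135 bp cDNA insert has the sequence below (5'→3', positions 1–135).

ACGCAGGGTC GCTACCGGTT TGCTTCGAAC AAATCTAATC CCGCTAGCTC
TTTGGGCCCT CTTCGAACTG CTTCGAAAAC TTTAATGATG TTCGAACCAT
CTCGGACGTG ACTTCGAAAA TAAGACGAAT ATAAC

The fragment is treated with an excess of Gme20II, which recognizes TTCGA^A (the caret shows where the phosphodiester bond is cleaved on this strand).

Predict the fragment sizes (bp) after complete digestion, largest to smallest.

38, 28, 22, 19, 18, 10 bp

Gme20II sites (TTCGAA) start at positions 24, 62, 72, 91, 113.
Gme20II cuts after base 5 of each site (before the last base), so after positions 28, 66, 76, 95, 117.
Linear molecule, 5 cuts → 6 fragments:
  1–28 → 28 bp
  29–66 → 38 bp
  67–76 → 10 bp
  77–95 → 19 bp
  96–117 → 22 bp
  118–135 → 18 bp
Sorted largest to smallest: 38, 28, 22, 19, 18, 10 bp.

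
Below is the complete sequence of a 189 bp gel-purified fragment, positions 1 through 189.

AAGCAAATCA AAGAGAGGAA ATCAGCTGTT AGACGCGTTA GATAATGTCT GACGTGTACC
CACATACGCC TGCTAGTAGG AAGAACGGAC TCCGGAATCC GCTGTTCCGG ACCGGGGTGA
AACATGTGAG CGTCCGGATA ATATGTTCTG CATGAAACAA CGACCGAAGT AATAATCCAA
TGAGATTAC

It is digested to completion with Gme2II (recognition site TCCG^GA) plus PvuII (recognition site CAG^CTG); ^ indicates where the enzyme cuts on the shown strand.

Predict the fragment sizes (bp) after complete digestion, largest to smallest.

Gme2II sites (TCCGGA) start at positions 91, 106, 133.
Gme2II cuts after base 4 of each site, so after positions 94, 109, 136.
The PvuII site (CAGCTG) starts at position 23.
PvuII cuts after base 3 of each site, so after position 25.
Combined cut positions: 25, 94, 109, 136.
Linear molecule, 4 cuts → 5 fragments:
  1–25 → 25 bp
  26–94 → 69 bp
  95–109 → 15 bp
  110–136 → 27 bp
  137–189 → 53 bp
Sorted largest to smallest: 69, 53, 27, 25, 15 bp.

69, 53, 27, 25, 15 bp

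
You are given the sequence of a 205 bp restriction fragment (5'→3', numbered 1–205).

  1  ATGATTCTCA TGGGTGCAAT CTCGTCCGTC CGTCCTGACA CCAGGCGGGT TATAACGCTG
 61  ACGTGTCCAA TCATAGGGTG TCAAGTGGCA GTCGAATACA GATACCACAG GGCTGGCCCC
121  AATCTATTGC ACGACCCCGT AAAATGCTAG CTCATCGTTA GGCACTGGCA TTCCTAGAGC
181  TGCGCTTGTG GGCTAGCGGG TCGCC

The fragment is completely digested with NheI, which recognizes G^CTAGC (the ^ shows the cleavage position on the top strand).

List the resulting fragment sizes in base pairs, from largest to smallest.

NheI sites (GCTAGC) start at positions 146, 192.
NheI cuts after the first base of each site, so after positions 146, 192.
Linear molecule, 2 cuts → 3 fragments:
  1–146 → 146 bp
  147–192 → 46 bp
  193–205 → 13 bp
Sorted largest to smallest: 146, 46, 13 bp.

146, 46, 13 bp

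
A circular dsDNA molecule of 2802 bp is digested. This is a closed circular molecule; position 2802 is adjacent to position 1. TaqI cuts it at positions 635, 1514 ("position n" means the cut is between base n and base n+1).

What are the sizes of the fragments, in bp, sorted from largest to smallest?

1923, 879 bp

Circular molecule, 2 cuts → 2 fragments:
  1514 − 635 = 879 bp
  wrap: 2802 − 1514 + 635 = 1923 bp
Sorted largest to smallest: 1923, 879 bp.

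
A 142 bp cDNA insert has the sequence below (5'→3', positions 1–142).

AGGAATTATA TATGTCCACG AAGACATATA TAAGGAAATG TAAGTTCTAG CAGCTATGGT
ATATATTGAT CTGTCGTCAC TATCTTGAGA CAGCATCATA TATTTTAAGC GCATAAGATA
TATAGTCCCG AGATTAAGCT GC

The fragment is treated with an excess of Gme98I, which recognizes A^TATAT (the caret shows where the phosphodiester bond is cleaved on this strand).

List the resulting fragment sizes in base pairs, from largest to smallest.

Gme98I sites (ATATAT) start at positions 8, 26, 61, 98, 118.
Gme98I cuts after the first base of each site, so after positions 8, 26, 61, 98, 118.
Linear molecule, 5 cuts → 6 fragments:
  1–8 → 8 bp
  9–26 → 18 bp
  27–61 → 35 bp
  62–98 → 37 bp
  99–118 → 20 bp
  119–142 → 24 bp
Sorted largest to smallest: 37, 35, 24, 20, 18, 8 bp.

37, 35, 24, 20, 18, 8 bp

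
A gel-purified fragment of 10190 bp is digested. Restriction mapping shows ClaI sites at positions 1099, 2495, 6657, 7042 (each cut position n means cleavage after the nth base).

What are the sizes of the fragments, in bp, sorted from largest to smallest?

4162, 3148, 1396, 1099, 385 bp

Linear molecule, 4 cuts → 5 fragments:
  1099 − 0 = 1099 bp
  2495 − 1099 = 1396 bp
  6657 − 2495 = 4162 bp
  7042 − 6657 = 385 bp
  10190 − 7042 = 3148 bp
Sorted largest to smallest: 4162, 3148, 1396, 1099, 385 bp.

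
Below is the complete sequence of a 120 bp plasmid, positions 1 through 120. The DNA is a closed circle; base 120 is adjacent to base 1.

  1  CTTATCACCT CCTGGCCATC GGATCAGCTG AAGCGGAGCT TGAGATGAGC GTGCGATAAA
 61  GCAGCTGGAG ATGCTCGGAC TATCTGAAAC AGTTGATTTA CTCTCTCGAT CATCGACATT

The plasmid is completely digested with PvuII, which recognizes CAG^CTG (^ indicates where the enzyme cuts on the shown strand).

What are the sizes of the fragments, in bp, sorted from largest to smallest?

PvuII sites (CAGCTG) start at positions 25, 62.
PvuII cuts after base 3 of each site, so after positions 27, 64.
Circular molecule, 2 cuts → 2 fragments:
  28–64 → 37 bp
  65–120 then 1–27 → 56 + 27 = 83 bp
Sorted largest to smallest: 83, 37 bp.

83, 37 bp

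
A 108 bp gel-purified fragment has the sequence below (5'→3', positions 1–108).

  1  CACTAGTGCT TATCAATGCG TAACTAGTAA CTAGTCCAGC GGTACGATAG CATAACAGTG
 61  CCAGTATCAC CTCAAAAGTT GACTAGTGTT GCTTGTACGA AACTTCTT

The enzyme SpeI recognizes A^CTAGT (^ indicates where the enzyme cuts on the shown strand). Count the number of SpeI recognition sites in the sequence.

ACTAGT occurs starting at positions 2, 23, 30, 82.
SpeI cuts at 4 sites.

4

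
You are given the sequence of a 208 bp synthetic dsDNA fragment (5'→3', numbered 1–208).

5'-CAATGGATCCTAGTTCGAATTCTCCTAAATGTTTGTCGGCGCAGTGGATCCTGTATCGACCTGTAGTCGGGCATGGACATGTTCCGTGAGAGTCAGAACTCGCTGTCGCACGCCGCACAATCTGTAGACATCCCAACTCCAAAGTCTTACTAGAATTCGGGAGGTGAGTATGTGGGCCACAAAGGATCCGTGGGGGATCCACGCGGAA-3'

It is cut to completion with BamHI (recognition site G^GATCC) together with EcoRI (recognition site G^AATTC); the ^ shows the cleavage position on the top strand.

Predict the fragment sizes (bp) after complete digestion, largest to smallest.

BamHI sites (GGATCC) start at positions 5, 46, 184, 195.
BamHI cuts after the first base of each site, so after positions 5, 46, 184, 195.
EcoRI sites (GAATTC) start at positions 17, 153.
EcoRI cuts after the first base of each site, so after positions 17, 153.
Combined cut positions: 5, 17, 46, 153, 184, 195.
Linear molecule, 6 cuts → 7 fragments:
  1–5 → 5 bp
  6–17 → 12 bp
  18–46 → 29 bp
  47–153 → 107 bp
  154–184 → 31 bp
  185–195 → 11 bp
  196–208 → 13 bp
Sorted largest to smallest: 107, 31, 29, 13, 12, 11, 5 bp.

107, 31, 29, 13, 12, 11, 5 bp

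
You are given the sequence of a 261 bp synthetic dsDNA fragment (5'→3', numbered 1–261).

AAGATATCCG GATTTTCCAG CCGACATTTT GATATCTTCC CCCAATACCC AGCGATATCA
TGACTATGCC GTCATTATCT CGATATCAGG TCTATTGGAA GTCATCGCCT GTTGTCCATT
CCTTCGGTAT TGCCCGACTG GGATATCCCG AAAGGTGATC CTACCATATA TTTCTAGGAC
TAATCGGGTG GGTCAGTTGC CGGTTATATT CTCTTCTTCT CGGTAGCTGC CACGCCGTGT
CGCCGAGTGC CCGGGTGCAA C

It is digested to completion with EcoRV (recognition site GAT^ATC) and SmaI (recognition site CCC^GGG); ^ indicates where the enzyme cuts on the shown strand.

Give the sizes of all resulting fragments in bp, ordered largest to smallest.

EcoRV sites (GATATC) start at positions 3, 31, 54, 82, 142.
EcoRV cuts after base 3 of each site, so after positions 5, 33, 56, 84, 144.
The SmaI site (CCCGGG) starts at position 250.
SmaI cuts after base 3 of each site, so after position 252.
Combined cut positions: 5, 33, 56, 84, 144, 252.
Linear molecule, 6 cuts → 7 fragments:
  1–5 → 5 bp
  6–33 → 28 bp
  34–56 → 23 bp
  57–84 → 28 bp
  85–144 → 60 bp
  145–252 → 108 bp
  253–261 → 9 bp
Sorted largest to smallest: 108, 60, 28, 28, 23, 9, 5 bp.

108, 60, 28, 28, 23, 9, 5 bp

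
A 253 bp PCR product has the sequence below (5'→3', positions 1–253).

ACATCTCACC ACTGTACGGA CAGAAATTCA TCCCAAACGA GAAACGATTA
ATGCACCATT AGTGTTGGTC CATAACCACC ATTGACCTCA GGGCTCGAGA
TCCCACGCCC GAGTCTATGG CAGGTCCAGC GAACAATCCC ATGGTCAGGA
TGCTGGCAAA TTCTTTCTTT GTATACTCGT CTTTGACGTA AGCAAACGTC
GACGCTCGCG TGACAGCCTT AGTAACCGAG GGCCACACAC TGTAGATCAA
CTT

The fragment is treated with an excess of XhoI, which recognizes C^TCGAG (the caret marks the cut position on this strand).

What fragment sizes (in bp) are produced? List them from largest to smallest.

159, 94 bp

The XhoI site (CTCGAG) starts at position 94.
XhoI cuts after the first base of each site, so after position 94.
Linear molecule, 1 cut → 2 fragments:
  1–94 → 94 bp
  95–253 → 159 bp
Sorted largest to smallest: 159, 94 bp.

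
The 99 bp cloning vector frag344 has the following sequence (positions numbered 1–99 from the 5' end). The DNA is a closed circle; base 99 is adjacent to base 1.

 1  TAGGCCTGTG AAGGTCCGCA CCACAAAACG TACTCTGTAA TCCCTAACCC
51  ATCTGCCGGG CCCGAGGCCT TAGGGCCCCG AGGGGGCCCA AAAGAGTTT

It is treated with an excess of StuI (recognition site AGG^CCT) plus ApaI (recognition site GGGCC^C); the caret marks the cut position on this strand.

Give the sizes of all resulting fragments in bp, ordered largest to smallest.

StuI sites (AGGCCT) start at positions 2, 65.
StuI cuts after base 3 of each site, so after positions 4, 67.
ApaI sites (GGGCCC) start at positions 58, 73, 84.
ApaI cuts after base 5 of each site (before the last base), so after positions 62, 77, 88.
Combined cut positions: 4, 62, 67, 77, 88.
Circular molecule, 5 cuts → 5 fragments:
  5–62 → 58 bp
  63–67 → 5 bp
  68–77 → 10 bp
  78–88 → 11 bp
  89–99 then 1–4 → 11 + 4 = 15 bp
Sorted largest to smallest: 58, 15, 11, 10, 5 bp.

58, 15, 11, 10, 5 bp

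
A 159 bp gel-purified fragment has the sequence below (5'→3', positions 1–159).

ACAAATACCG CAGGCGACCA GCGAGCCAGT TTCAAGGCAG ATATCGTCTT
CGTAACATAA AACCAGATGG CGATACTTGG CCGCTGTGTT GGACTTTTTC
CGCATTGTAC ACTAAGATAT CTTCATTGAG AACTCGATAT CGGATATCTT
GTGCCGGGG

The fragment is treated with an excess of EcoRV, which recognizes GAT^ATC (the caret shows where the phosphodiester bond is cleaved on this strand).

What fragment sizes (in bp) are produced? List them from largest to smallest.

EcoRV sites (GATATC) start at positions 40, 116, 136, 143.
EcoRV cuts after base 3 of each site, so after positions 42, 118, 138, 145.
Linear molecule, 4 cuts → 5 fragments:
  1–42 → 42 bp
  43–118 → 76 bp
  119–138 → 20 bp
  139–145 → 7 bp
  146–159 → 14 bp
Sorted largest to smallest: 76, 42, 20, 14, 7 bp.

76, 42, 20, 14, 7 bp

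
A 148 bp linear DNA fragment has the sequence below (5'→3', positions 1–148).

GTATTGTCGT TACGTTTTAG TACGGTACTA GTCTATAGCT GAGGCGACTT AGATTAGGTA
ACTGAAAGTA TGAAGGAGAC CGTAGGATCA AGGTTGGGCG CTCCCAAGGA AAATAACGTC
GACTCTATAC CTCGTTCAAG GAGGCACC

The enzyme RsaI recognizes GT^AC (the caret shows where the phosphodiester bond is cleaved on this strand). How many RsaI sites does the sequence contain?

2

GTAC occurs starting at positions 20, 25.
RsaI cuts at 2 sites.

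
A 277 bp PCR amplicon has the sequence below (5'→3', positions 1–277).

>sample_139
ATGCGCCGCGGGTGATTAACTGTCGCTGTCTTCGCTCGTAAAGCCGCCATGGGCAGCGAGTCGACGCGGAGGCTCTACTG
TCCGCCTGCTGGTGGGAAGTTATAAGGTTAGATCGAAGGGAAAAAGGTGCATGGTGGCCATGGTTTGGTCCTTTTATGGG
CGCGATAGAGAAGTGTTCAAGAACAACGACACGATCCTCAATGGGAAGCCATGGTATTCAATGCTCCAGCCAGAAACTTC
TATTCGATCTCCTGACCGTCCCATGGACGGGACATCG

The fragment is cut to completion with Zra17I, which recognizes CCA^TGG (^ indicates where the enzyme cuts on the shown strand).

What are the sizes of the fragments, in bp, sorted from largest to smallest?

91, 71, 52, 49, 14 bp

Zra17I sites (CCATGG) start at positions 47, 138, 209, 261.
Zra17I cuts after base 3 of each site, so after positions 49, 140, 211, 263.
Linear molecule, 4 cuts → 5 fragments:
  1–49 → 49 bp
  50–140 → 91 bp
  141–211 → 71 bp
  212–263 → 52 bp
  264–277 → 14 bp
Sorted largest to smallest: 91, 71, 52, 49, 14 bp.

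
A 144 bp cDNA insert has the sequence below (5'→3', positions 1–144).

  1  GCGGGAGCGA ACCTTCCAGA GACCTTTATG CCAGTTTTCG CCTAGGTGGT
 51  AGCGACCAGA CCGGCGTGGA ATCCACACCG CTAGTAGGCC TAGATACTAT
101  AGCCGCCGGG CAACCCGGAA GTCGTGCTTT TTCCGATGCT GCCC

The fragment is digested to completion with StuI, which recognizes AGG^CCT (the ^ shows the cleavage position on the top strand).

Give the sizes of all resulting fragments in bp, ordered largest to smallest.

88, 56 bp

The StuI site (AGGCCT) starts at position 86.
StuI cuts after base 3 of each site, so after position 88.
Linear molecule, 1 cut → 2 fragments:
  1–88 → 88 bp
  89–144 → 56 bp
Sorted largest to smallest: 88, 56 bp.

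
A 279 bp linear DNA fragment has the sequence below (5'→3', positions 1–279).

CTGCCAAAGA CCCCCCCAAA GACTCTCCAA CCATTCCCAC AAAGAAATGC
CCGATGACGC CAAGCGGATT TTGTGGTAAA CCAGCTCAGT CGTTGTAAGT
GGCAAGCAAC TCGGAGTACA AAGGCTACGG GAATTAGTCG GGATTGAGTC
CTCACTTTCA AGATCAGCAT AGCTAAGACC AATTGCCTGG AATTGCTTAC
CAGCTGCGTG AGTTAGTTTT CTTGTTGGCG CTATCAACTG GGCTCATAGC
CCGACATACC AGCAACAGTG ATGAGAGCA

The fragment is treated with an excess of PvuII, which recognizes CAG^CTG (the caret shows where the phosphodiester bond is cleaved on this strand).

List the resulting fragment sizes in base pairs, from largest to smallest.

The PvuII site (CAGCTG) starts at position 201.
PvuII cuts after base 3 of each site, so after position 203.
Linear molecule, 1 cut → 2 fragments:
  1–203 → 203 bp
  204–279 → 76 bp
Sorted largest to smallest: 203, 76 bp.

203, 76 bp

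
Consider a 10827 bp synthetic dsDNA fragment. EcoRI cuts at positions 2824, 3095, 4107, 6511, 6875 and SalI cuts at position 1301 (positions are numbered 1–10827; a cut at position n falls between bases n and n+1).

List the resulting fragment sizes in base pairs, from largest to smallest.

3952, 2404, 1523, 1301, 1012, 364, 271 bp

Combined cut positions (sorted): 1301, 2824, 3095, 4107, 6511, 6875.
Linear molecule, 6 cuts → 7 fragments:
  1301 − 0 = 1301 bp
  2824 − 1301 = 1523 bp
  3095 − 2824 = 271 bp
  4107 − 3095 = 1012 bp
  6511 − 4107 = 2404 bp
  6875 − 6511 = 364 bp
  10827 − 6875 = 3952 bp
Sorted largest to smallest: 3952, 2404, 1523, 1301, 1012, 364, 271 bp.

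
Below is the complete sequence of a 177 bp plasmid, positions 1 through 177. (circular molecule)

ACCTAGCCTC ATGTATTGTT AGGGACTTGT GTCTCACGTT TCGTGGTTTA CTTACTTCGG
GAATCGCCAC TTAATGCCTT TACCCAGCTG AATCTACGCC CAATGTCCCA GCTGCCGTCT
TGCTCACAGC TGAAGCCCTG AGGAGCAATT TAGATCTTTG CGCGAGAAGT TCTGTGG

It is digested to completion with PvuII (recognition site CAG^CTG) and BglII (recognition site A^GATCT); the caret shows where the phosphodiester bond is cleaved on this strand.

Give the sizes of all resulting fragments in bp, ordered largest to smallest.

PvuII sites (CAGCTG) start at positions 85, 109, 127.
PvuII cuts after base 3 of each site, so after positions 87, 111, 129.
The BglII site (AGATCT) starts at position 152.
BglII cuts after the first base of each site, so after position 152.
Combined cut positions: 87, 111, 129, 152.
Circular molecule, 4 cuts → 4 fragments:
  88–111 → 24 bp
  112–129 → 18 bp
  130–152 → 23 bp
  153–177 then 1–87 → 25 + 87 = 112 bp
Sorted largest to smallest: 112, 24, 23, 18 bp.

112, 24, 23, 18 bp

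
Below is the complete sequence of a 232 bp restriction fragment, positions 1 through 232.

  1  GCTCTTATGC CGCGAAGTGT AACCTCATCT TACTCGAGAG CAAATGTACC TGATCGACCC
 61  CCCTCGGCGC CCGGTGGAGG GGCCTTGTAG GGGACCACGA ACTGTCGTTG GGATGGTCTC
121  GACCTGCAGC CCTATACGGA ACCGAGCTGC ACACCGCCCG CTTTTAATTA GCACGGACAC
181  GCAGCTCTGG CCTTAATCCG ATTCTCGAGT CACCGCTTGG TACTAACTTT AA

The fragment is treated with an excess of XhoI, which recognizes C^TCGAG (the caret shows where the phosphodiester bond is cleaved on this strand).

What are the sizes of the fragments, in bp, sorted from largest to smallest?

XhoI sites (CTCGAG) start at positions 33, 204.
XhoI cuts after the first base of each site, so after positions 33, 204.
Linear molecule, 2 cuts → 3 fragments:
  1–33 → 33 bp
  34–204 → 171 bp
  205–232 → 28 bp
Sorted largest to smallest: 171, 33, 28 bp.

171, 33, 28 bp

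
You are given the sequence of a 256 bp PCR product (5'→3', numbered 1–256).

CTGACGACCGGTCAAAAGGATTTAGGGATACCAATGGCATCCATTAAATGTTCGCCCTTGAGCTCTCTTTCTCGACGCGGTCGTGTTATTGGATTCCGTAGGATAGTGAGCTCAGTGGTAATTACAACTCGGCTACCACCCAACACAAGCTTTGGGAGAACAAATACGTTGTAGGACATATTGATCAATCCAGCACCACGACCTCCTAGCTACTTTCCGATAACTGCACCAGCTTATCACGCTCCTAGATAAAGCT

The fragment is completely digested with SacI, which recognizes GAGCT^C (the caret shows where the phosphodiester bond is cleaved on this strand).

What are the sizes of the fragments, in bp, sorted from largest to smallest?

144, 64, 48 bp

SacI sites (GAGCTC) start at positions 60, 108.
SacI cuts after base 5 of each site (before the last base), so after positions 64, 112.
Linear molecule, 2 cuts → 3 fragments:
  1–64 → 64 bp
  65–112 → 48 bp
  113–256 → 144 bp
Sorted largest to smallest: 144, 64, 48 bp.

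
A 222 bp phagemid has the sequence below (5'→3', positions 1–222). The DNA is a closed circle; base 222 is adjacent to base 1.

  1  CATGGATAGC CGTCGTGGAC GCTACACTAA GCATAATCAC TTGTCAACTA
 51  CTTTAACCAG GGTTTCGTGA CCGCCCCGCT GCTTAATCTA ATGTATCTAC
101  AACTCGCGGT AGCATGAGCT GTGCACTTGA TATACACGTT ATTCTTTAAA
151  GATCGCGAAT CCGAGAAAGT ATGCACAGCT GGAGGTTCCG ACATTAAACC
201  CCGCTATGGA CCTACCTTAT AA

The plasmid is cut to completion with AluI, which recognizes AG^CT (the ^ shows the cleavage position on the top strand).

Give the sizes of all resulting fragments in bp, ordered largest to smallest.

AluI sites (AGCT) start at positions 117, 177.
AluI cuts after base 2 of each site, so after positions 118, 178.
Circular molecule, 2 cuts → 2 fragments:
  119–178 → 60 bp
  179–222 then 1–118 → 44 + 118 = 162 bp
Sorted largest to smallest: 162, 60 bp.

162, 60 bp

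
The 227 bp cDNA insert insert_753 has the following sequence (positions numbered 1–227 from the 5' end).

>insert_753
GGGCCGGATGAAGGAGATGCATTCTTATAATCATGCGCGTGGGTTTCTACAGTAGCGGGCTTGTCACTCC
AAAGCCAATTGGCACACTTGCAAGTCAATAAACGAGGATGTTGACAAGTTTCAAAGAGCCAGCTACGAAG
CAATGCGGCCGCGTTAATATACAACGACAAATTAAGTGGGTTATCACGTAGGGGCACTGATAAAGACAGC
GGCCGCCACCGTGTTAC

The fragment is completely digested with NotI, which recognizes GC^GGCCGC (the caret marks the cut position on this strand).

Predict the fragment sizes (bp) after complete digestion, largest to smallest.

NotI sites (GCGGCCGC) start at positions 145, 209.
NotI cuts after base 2 of each site, so after positions 146, 210.
Linear molecule, 2 cuts → 3 fragments:
  1–146 → 146 bp
  147–210 → 64 bp
  211–227 → 17 bp
Sorted largest to smallest: 146, 64, 17 bp.

146, 64, 17 bp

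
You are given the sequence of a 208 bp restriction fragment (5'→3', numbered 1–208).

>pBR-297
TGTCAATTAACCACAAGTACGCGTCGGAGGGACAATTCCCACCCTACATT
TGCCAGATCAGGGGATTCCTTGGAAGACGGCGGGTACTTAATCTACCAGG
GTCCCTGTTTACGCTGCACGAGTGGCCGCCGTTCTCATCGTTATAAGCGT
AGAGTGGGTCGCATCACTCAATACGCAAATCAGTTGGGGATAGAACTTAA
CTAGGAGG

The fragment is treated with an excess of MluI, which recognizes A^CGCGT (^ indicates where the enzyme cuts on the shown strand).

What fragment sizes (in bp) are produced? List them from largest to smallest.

The MluI site (ACGCGT) starts at position 19.
MluI cuts after the first base of each site, so after position 19.
Linear molecule, 1 cut → 2 fragments:
  1–19 → 19 bp
  20–208 → 189 bp
Sorted largest to smallest: 189, 19 bp.

189, 19 bp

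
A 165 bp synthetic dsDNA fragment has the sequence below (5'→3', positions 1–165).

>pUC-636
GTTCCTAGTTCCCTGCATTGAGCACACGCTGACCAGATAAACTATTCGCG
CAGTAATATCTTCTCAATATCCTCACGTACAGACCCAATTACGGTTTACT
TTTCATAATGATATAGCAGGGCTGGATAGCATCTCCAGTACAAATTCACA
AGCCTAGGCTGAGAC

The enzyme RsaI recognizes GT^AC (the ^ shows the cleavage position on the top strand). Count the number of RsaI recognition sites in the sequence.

GTAC occurs starting at positions 77, 138.
RsaI cuts at 2 sites.

2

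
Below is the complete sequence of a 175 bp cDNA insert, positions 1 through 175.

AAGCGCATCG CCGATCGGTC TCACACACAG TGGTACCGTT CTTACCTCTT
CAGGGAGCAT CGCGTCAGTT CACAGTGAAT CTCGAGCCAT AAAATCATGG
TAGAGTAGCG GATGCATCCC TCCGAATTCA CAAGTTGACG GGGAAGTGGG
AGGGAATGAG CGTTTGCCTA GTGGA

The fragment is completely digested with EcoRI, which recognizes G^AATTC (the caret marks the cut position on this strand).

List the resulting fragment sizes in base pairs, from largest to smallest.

124, 51 bp

The EcoRI site (GAATTC) starts at position 124.
EcoRI cuts after the first base of each site, so after position 124.
Linear molecule, 1 cut → 2 fragments:
  1–124 → 124 bp
  125–175 → 51 bp
Sorted largest to smallest: 124, 51 bp.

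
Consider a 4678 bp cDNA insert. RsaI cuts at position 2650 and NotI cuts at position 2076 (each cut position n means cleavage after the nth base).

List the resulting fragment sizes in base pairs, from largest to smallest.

2076, 2028, 574 bp

Combined cut positions (sorted): 2076, 2650.
Linear molecule, 2 cuts → 3 fragments:
  2076 − 0 = 2076 bp
  2650 − 2076 = 574 bp
  4678 − 2650 = 2028 bp
Sorted largest to smallest: 2076, 2028, 574 bp.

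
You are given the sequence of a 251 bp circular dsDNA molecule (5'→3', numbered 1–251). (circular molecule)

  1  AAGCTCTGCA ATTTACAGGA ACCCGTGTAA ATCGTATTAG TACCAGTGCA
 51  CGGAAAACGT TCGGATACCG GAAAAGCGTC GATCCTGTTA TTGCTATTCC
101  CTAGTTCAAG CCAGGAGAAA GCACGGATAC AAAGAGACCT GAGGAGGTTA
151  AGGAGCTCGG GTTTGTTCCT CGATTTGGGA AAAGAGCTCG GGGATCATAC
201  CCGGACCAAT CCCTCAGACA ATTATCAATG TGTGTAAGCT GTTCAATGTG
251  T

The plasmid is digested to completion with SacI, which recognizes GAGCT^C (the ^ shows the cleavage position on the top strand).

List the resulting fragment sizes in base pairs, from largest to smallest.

220, 31 bp

SacI sites (GAGCTC) start at positions 153, 184.
SacI cuts after base 5 of each site (before the last base), so after positions 157, 188.
Circular molecule, 2 cuts → 2 fragments:
  158–188 → 31 bp
  189–251 then 1–157 → 63 + 157 = 220 bp
Sorted largest to smallest: 220, 31 bp.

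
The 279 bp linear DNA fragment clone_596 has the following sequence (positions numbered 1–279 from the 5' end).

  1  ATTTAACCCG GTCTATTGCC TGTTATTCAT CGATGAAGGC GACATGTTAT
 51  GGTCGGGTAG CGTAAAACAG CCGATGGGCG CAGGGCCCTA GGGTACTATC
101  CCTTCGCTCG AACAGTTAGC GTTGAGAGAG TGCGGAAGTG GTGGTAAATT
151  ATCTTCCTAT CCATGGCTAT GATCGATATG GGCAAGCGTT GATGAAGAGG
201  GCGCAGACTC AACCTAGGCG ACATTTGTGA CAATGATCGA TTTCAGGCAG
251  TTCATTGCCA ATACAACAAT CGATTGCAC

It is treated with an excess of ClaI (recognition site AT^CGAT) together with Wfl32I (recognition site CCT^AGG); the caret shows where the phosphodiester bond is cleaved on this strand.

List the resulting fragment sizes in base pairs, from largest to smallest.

ClaI sites (ATCGAT) start at positions 29, 172, 236, 269.
ClaI cuts after base 2 of each site, so after positions 30, 173, 237, 270.
Wfl32I sites (CCTAGG) start at positions 87, 213.
Wfl32I cuts after base 3 of each site, so after positions 89, 215.
Combined cut positions: 30, 89, 173, 215, 237, 270.
Linear molecule, 6 cuts → 7 fragments:
  1–30 → 30 bp
  31–89 → 59 bp
  90–173 → 84 bp
  174–215 → 42 bp
  216–237 → 22 bp
  238–270 → 33 bp
  271–279 → 9 bp
Sorted largest to smallest: 84, 59, 42, 33, 30, 22, 9 bp.

84, 59, 42, 33, 30, 22, 9 bp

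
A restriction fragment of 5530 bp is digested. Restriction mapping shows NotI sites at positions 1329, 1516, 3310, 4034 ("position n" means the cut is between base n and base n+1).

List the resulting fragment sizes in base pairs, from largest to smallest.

Linear molecule, 4 cuts → 5 fragments:
  1329 − 0 = 1329 bp
  1516 − 1329 = 187 bp
  3310 − 1516 = 1794 bp
  4034 − 3310 = 724 bp
  5530 − 4034 = 1496 bp
Sorted largest to smallest: 1794, 1496, 1329, 724, 187 bp.

1794, 1496, 1329, 724, 187 bp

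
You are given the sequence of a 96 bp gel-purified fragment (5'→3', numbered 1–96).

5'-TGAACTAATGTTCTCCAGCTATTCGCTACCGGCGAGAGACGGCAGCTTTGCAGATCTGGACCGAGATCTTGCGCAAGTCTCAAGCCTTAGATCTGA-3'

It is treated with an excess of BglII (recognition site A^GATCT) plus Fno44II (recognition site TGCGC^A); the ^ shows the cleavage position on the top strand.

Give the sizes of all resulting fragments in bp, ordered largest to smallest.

BglII sites (AGATCT) start at positions 52, 64, 89.
BglII cuts after the first base of each site, so after positions 52, 64, 89.
The Fno44II site (TGCGCA) starts at position 70.
Fno44II cuts after base 5 of each site (before the last base), so after position 74.
Combined cut positions: 52, 64, 74, 89.
Linear molecule, 4 cuts → 5 fragments:
  1–52 → 52 bp
  53–64 → 12 bp
  65–74 → 10 bp
  75–89 → 15 bp
  90–96 → 7 bp
Sorted largest to smallest: 52, 15, 12, 10, 7 bp.

52, 15, 12, 10, 7 bp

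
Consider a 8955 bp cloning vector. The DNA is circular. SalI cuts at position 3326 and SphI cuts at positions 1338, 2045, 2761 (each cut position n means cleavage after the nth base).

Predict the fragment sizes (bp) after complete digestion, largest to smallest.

Combined cut positions (sorted): 1338, 2045, 2761, 3326.
Circular molecule, 4 cuts → 4 fragments:
  2045 − 1338 = 707 bp
  2761 − 2045 = 716 bp
  3326 − 2761 = 565 bp
  wrap: 8955 − 3326 + 1338 = 6967 bp
Sorted largest to smallest: 6967, 716, 707, 565 bp.

6967, 716, 707, 565 bp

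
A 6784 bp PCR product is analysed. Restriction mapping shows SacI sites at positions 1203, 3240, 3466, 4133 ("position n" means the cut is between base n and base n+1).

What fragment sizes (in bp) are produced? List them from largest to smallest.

Linear molecule, 4 cuts → 5 fragments:
  1203 − 0 = 1203 bp
  3240 − 1203 = 2037 bp
  3466 − 3240 = 226 bp
  4133 − 3466 = 667 bp
  6784 − 4133 = 2651 bp
Sorted largest to smallest: 2651, 2037, 1203, 667, 226 bp.

2651, 2037, 1203, 667, 226 bp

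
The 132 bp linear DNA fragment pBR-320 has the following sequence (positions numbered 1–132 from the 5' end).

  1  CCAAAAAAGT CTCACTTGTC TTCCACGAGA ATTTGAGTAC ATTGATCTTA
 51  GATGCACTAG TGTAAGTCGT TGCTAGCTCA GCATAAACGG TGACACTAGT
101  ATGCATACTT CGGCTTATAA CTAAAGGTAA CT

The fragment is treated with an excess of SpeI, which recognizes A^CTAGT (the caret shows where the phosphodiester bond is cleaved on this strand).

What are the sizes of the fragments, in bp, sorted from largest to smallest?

SpeI sites (ACTAGT) start at positions 56, 95.
SpeI cuts after the first base of each site, so after positions 56, 95.
Linear molecule, 2 cuts → 3 fragments:
  1–56 → 56 bp
  57–95 → 39 bp
  96–132 → 37 bp
Sorted largest to smallest: 56, 39, 37 bp.

56, 39, 37 bp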